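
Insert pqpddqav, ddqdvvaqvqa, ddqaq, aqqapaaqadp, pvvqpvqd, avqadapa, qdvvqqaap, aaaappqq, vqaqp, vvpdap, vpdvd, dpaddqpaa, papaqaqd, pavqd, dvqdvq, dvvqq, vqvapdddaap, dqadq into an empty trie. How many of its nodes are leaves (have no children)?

A leaf is a node with no children — equivalently, the end of a word that is not a proper prefix of any other stored word.
Those words: "aaaappqq", "aqqapaaqadp", "avqadapa", "ddqaq", "ddqdvvaqvqa", "dpaddqpaa", "dqadq", "dvqdvq", "dvvqq", "papaqaqd", "pavqd", "pqpddqav", "pvvqpvqd", "qdvvqqaap", "vpdvd", "vqaqp", "vqvapdddaap", "vvpdap"
Leaf count: 18

18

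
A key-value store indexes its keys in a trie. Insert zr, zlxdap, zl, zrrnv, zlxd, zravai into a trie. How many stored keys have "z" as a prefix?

6

Traverse to the node for "z", then collect every word in that subtree.
Matches: "zl", "zlxd", "zlxdap", "zr", "zravai", "zrrnv"
Count: 6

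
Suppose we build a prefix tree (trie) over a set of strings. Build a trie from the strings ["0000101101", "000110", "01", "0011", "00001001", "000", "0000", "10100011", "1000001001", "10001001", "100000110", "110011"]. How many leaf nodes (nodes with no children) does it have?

10

Leaves are exactly the stored words that no other stored word extends.
Those words: "00001001", "0000101101", "000110", "0011", "01", "1000001001", "100000110", "10001001", "10100011", "110011"
Leaf count: 10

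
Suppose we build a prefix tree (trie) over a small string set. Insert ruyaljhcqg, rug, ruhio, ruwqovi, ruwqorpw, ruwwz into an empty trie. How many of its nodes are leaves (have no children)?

6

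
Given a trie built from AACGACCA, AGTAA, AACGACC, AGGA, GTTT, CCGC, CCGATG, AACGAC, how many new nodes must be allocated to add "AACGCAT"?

3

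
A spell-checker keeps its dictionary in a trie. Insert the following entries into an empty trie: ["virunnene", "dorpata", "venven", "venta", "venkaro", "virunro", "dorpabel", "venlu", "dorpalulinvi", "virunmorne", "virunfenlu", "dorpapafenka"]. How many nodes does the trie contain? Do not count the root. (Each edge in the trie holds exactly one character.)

Count nodes per top-level branch (shared prefixes stored once):
  'd'-branch (dorpabel, dorpalulinvi, dorpapafenka, dorpata): 24 nodes
  'v'-branch (venkaro, venlu, venta, venven, virunfenlu, virunmorne, virunnene, virunro): 34 nodes
Sum: 58

58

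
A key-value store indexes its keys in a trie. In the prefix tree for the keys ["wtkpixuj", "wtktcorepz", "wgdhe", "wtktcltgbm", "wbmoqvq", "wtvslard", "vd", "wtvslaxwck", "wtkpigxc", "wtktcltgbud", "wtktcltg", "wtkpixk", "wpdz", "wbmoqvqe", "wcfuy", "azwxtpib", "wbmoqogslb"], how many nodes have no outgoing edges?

A leaf is a node with no children — equivalently, the end of a word that is not a proper prefix of any other stored word.
Those words: "azwxtpib", "vd", "wbmoqogslb", "wbmoqvqe", "wcfuy", "wgdhe", "wpdz", "wtkpigxc", "wtkpixk", "wtkpixuj", "wtktcltgbm", "wtktcltgbud", "wtktcorepz", "wtvslard", "wtvslaxwck"
Leaf count: 15

15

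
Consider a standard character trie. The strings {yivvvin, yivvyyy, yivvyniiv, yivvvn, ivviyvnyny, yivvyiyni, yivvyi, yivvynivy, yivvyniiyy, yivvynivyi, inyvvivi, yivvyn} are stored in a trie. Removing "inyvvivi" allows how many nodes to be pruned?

After clearing the end-marker at "inyvvivi", prune upward until reaching a node still needed by another word.
The suffix "nyvvivi" (7 nodes) is used only by "inyvvivi"; the node for "i" still has the child "v", so pruning stops there.
Nodes removed: 7

7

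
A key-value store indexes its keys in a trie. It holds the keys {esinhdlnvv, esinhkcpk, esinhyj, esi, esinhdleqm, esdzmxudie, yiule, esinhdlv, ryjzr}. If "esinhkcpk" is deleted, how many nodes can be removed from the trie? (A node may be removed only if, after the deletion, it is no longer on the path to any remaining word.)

A node on "esinhkcpk"'s path can go only if nothing else ends at it or branches off below it.
The suffix "kcpk" (4 nodes) is used only by "esinhkcpk"; the node for "esinh" still has the child "d", so pruning stops there.
Nodes removed: 4

4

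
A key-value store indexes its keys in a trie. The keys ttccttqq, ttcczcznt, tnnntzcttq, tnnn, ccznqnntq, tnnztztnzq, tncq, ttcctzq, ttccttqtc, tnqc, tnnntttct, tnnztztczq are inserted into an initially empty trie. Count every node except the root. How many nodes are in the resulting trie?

Count nodes per top-level branch (shared prefixes stored once):
  'c'-branch (ccznqnntq): 9 nodes
  't'-branch (tncq, tnnn, tnnntttct, tnnntzcttq, tnnztztczq, tnnztztnzq, tnqc, ttccttqq, ttccttqtc, ttcctzq, ttcczcznt): 44 nodes
Sum: 53

53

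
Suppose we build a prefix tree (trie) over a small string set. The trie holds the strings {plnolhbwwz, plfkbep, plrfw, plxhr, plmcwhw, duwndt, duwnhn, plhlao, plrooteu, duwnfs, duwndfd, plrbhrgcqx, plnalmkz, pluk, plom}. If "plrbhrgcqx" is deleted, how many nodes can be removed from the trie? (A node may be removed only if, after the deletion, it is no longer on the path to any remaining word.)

After clearing the end-marker at "plrbhrgcqx", prune upward until reaching a node still needed by another word.
The suffix "bhrgcqx" (7 nodes) is used only by "plrbhrgcqx"; the node for "plr" still has the child "f", so pruning stops there.
Nodes removed: 7

7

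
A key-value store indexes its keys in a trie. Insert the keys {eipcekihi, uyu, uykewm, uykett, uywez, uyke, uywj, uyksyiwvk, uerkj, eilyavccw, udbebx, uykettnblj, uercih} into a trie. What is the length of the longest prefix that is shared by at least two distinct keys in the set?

Equivalently: take the maximum, over all pairs, of their longest common prefix length.
e.g. "uykett" and "uykettnblj" share the prefix "uykett" of length 6; no pair shares a longer one.
Longest shared-prefix length: 6

6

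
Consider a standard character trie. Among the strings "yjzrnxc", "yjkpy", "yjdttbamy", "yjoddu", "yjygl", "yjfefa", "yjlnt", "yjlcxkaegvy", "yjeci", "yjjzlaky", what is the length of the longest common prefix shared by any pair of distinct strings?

The deepest shared node is where two words last agree before diverging.
"yjlcxkaegvy" and "yjlnt" agree on "yjl" (3 characters) before diverging; nothing deeper is shared.
Longest shared-prefix length: 3

3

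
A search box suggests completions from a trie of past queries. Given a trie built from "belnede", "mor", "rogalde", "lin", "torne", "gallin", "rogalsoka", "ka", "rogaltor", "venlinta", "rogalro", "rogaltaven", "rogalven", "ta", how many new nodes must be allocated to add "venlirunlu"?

5

"venli" is already a path in the trie; the remaining "runlu" must be added.
New nodes needed: |"venlirunlu"| − 5 = 10 − 5 = 5.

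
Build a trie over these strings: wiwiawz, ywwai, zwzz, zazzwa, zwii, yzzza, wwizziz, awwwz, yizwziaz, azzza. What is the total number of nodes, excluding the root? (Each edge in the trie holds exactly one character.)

Insert word by word; a character creates a node only if that edge doesn't already exist:
  "wiwiawz" → 7 new (w, i, w, i, a, w, z)
  "ywwai" → 5 new (y, w, w, a, i)
  "zwzz" → 4 new (z, w, z, z)
  "zazzwa" → prefix "z" already present; 5 new (a, z, z, w, a)
  "zwii" → prefix "zw" already present; 2 new (i, i)
  "yzzza" → prefix "y" already present; 4 new (z, z, z, a)
  "wwizziz" → prefix "w" already present; 6 new (w, i, z, z, i, z)
  "awwwz" → 5 new (a, w, w, w, z)
  "yizwziaz" → prefix "y" already present; 7 new (i, z, w, z, i, a, z)
  "azzza" → prefix "a" already present; 4 new (z, z, z, a)
Total nodes = 7 + 5 + 4 + 5 + 2 + 4 + 6 + 5 + 7 + 4 = 49

49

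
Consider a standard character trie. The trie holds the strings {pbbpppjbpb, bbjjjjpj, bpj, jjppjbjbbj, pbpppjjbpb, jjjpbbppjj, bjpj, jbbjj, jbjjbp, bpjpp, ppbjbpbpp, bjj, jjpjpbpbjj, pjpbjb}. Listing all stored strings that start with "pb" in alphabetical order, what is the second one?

pbpppjjbpb

Words with prefix "pb", in lexicographic order: "pbbpppjbpb", "pbpppjjbpb"
Position 2: pbpppjjbpb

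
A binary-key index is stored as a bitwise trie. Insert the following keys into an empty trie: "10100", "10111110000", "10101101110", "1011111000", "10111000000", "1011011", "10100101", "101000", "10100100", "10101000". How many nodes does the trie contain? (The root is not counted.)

37

Trace insertions, counting only characters that open a new branch:
  "10100" → 5 new (1, 0, 1, 0, 0)
  "10111110000" → prefix "101" already present; 8 new (1, 1, 1, 1, 0, 0, 0, 0)
  "10101101110" → prefix "1010" already present; 7 new (1, 1, 0, 1, 1, 1, 0)
  "1011111000" → prefix "1011111000" already present; 0 new (none)
  "10111000000" → prefix "10111" already present; 6 new (0, 0, 0, 0, 0, 0)
  "1011011" → prefix "1011" already present; 3 new (0, 1, 1)
  "10100101" → prefix "10100" already present; 3 new (1, 0, 1)
  "101000" → prefix "10100" already present; 1 new (0)
  "10100100" → prefix "1010010" already present; 1 new (0)
  "10101000" → prefix "10101" already present; 3 new (0, 0, 0)
Total nodes = 5 + 8 + 7 + 0 + 6 + 3 + 3 + 1 + 1 + 3 = 37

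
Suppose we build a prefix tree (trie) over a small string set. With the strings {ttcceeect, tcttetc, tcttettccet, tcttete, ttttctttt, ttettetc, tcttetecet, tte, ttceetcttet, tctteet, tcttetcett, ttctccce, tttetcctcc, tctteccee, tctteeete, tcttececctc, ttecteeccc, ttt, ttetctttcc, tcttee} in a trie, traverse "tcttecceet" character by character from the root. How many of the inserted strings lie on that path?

Traverse "tcttecceet" character by character; count nodes along the way that are marked as word ends.
Prefixes of the query that are stored words: "tctteccee"
Count: 1

1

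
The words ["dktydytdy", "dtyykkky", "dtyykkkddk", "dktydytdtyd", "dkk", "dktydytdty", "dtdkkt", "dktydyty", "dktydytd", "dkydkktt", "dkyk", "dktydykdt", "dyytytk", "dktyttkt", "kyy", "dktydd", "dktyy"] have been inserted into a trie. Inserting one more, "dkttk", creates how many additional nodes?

2

Walking "dkttk" from the root, the first 3 characters ("dkt") follow existing edges; "t" is the first miss.
So 5 − 3 = 2 new nodes.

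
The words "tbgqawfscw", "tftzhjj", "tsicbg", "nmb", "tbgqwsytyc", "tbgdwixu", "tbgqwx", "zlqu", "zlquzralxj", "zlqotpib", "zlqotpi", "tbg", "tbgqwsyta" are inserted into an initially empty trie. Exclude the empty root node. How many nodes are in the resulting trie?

For each word, the new-node count is its length minus the longest prefix already in the trie:
  "tbgqawfscw" → 10 new (t, b, g, q, a, w, f, s, c, w)
  "tftzhjj" → prefix "t" already present; 6 new (f, t, z, h, j, j)
  "tsicbg" → prefix "t" already present; 5 new (s, i, c, b, g)
  "nmb" → 3 new (n, m, b)
  "tbgqwsytyc" → prefix "tbgq" already present; 6 new (w, s, y, t, y, c)
  "tbgdwixu" → prefix "tbg" already present; 5 new (d, w, i, x, u)
  "tbgqwx" → prefix "tbgqw" already present; 1 new (x)
  "zlqu" → 4 new (z, l, q, u)
  "zlquzralxj" → prefix "zlqu" already present; 6 new (z, r, a, l, x, j)
  "zlqotpib" → prefix "zlq" already present; 5 new (o, t, p, i, b)
  "zlqotpi" → prefix "zlqotpi" already present; 0 new (none)
  "tbg" → prefix "tbg" already present; 0 new (none)
  "tbgqwsyta" → prefix "tbgqwsyt" already present; 1 new (a)
Total nodes = 10 + 6 + 5 + 3 + 6 + 5 + 1 + 4 + 6 + 5 + 0 + 0 + 1 = 52

52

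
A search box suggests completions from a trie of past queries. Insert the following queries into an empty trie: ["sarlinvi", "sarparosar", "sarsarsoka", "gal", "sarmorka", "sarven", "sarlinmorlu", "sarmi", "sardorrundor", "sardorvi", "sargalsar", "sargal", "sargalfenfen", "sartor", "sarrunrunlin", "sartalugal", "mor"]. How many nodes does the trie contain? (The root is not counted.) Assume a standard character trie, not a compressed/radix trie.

83

Count nodes per top-level branch (shared prefixes stored once):
  'g'-branch (gal): 3 nodes
  'm'-branch (mor): 3 nodes
  's'-branch (sardorrundor, sardorvi, sargal, sargalfenfen, sargalsar, sarlinmorlu, sarlinvi, sarmi, sarmorka, sarparosar, sarrunrunlin, sarsarsoka, sartalugal, sartor, sarven): 77 nodes
Sum: 83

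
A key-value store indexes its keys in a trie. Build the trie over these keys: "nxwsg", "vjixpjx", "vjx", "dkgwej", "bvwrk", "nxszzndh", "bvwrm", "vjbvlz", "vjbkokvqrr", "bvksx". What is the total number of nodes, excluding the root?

Trace insertions, counting only characters that open a new branch:
  "nxwsg" → 5 new (n, x, w, s, g)
  "vjixpjx" → 7 new (v, j, i, x, p, j, x)
  "vjx" → prefix "vj" already present; 1 new (x)
  "dkgwej" → 6 new (d, k, g, w, e, j)
  "bvwrk" → 5 new (b, v, w, r, k)
  "nxszzndh" → prefix "nx" already present; 6 new (s, z, z, n, d, h)
  "bvwrm" → prefix "bvwr" already present; 1 new (m)
  "vjbvlz" → prefix "vj" already present; 4 new (b, v, l, z)
  "vjbkokvqrr" → prefix "vjb" already present; 7 new (k, o, k, v, q, r, r)
  "bvksx" → prefix "bv" already present; 3 new (k, s, x)
Total nodes = 5 + 7 + 1 + 6 + 5 + 6 + 1 + 4 + 7 + 3 = 45

45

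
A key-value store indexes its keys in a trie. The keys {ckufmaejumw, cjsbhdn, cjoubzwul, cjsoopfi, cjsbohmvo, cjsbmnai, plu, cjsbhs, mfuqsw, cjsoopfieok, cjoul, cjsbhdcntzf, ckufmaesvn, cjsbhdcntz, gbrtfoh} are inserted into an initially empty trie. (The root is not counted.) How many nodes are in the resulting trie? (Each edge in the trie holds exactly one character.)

67

Trace insertions, counting only characters that open a new branch:
  "ckufmaejumw" → 11 new (c, k, u, f, m, a, e, j, u, m, w)
  "cjsbhdn" → prefix "c" already present; 6 new (j, s, b, h, d, n)
  "cjoubzwul" → prefix "cj" already present; 7 new (o, u, b, z, w, u, l)
  "cjsoopfi" → prefix "cjs" already present; 5 new (o, o, p, f, i)
  "cjsbohmvo" → prefix "cjsb" already present; 5 new (o, h, m, v, o)
  "cjsbmnai" → prefix "cjsb" already present; 4 new (m, n, a, i)
  "plu" → 3 new (p, l, u)
  "cjsbhs" → prefix "cjsbh" already present; 1 new (s)
  "mfuqsw" → 6 new (m, f, u, q, s, w)
  "cjsoopfieok" → prefix "cjsoopfi" already present; 3 new (e, o, k)
  "cjoul" → prefix "cjou" already present; 1 new (l)
  "cjsbhdcntzf" → prefix "cjsbhd" already present; 5 new (c, n, t, z, f)
  "ckufmaesvn" → prefix "ckufmae" already present; 3 new (s, v, n)
  "cjsbhdcntz" → prefix "cjsbhdcntz" already present; 0 new (none)
  "gbrtfoh" → 7 new (g, b, r, t, f, o, h)
Total nodes = 11 + 6 + 7 + 5 + 5 + 4 + 3 + 1 + 6 + 3 + 1 + 5 + 3 + 0 + 7 = 67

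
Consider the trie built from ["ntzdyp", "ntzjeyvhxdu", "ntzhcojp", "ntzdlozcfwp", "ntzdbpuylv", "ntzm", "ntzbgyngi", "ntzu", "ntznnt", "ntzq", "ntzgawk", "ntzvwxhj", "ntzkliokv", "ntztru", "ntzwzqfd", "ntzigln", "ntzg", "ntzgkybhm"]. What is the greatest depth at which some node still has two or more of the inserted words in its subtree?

4

Look for the deepest trie node that still has at least two words in its subtree.
e.g. "ntzdbpuylv" and "ntzdlozcfwp" share the prefix "ntzd" of length 4; no pair shares a longer one.
Longest shared-prefix length: 4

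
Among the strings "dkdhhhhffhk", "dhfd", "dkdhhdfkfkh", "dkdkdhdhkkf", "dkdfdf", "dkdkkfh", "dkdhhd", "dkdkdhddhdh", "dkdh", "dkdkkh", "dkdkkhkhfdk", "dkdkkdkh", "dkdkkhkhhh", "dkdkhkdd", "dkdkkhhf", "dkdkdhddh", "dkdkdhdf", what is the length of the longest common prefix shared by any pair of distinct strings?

9

The deepest shared node is where two words last agree before diverging.
"dkdkdhddh" and "dkdkdhddhdh" agree on "dkdkdhddh" (9 characters) before diverging; nothing deeper is shared.
Longest shared-prefix length: 9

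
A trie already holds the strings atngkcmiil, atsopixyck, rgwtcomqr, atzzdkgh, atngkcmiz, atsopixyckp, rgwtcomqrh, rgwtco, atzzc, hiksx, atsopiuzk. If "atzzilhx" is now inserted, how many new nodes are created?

"atzz" is already a path in the trie; the remaining "ilhx" must be added.
So 8 − 4 = 4 new nodes.

4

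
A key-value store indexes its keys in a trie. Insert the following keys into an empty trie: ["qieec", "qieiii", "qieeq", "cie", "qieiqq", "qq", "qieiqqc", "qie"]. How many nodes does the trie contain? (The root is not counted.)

16

Trace insertions, counting only characters that open a new branch:
  "qieec" → 5 new (q, i, e, e, c)
  "qieiii" → prefix "qie" already present; 3 new (i, i, i)
  "qieeq" → prefix "qiee" already present; 1 new (q)
  "cie" → 3 new (c, i, e)
  "qieiqq" → prefix "qiei" already present; 2 new (q, q)
  "qq" → prefix "q" already present; 1 new (q)
  "qieiqqc" → prefix "qieiqq" already present; 1 new (c)
  "qie" → prefix "qie" already present; 0 new (none)
Total nodes = 5 + 3 + 1 + 3 + 2 + 1 + 1 + 0 = 16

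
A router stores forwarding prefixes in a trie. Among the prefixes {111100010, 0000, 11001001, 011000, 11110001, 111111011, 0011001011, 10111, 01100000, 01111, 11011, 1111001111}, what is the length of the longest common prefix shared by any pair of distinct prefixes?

Equivalently: take the maximum, over all pairs, of their longest common prefix length.
e.g. "11110001" and "111100010" share the prefix "11110001" of length 8; no pair shares a longer one.
Longest shared-prefix length: 8

8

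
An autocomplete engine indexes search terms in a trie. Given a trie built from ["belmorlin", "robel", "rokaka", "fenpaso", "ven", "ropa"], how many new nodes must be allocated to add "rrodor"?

The longest prefix of "rrodor" already in the trie is "r" (length 1).
New nodes needed: |"rrodor"| − 1 = 6 − 1 = 5.

5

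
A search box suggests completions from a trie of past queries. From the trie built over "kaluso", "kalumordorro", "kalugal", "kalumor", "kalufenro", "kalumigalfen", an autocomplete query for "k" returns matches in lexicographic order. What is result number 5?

Words with prefix "k", in lexicographic order: "kalufenro", "kalugal", "kalumigalfen", "kalumor", "kalumordorro", "kaluso"
Position 5: kalumordorro

kalumordorro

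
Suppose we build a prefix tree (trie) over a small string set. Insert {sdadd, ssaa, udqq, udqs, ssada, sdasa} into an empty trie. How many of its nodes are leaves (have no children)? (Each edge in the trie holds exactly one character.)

A leaf is a node with no children — equivalently, the end of a word that is not a proper prefix of any other stored word.
Those words: "sdadd", "sdasa", "ssaa", "ssada", "udqq", "udqs"
Leaf count: 6

6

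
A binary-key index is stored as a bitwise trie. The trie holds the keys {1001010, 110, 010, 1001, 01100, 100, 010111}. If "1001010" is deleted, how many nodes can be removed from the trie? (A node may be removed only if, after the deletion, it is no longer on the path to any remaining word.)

3

A node on "1001010"'s path can go only if nothing else ends at it or branches off below it.
The suffix "010" (3 nodes) is used only by "1001010"; "1001" is itself a stored word, so pruning stops there.
Nodes removed: 3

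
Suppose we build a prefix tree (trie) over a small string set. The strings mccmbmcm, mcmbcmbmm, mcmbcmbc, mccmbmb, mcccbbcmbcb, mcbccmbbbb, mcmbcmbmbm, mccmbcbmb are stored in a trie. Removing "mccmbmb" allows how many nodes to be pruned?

1

Walk "mccmbmb" from the leaf back toward the root, removing each node that no remaining word uses.
The suffix "b" (1 node) is used only by "mccmbmb"; the node for "mccmbm" still has the child "c", so pruning stops there.
Nodes removed: 1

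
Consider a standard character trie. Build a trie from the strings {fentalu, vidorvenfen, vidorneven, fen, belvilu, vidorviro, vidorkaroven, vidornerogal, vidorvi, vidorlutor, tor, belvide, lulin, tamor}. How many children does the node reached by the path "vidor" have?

Follow the path "vidor" to its node, then look at its outgoing edges.
Characters that immediately follow "vidor" among the stored strings: {k, l, n, v}.
That node has 4 child edges.

4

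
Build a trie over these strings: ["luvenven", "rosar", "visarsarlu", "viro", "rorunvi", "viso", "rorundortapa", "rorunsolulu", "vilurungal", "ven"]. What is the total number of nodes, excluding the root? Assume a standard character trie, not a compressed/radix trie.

54

Insert word by word; a character creates a node only if that edge doesn't already exist:
  "luvenven" → 8 new (l, u, v, e, n, v, e, n)
  "rosar" → 5 new (r, o, s, a, r)
  "visarsarlu" → 10 new (v, i, s, a, r, s, a, r, l, u)
  "viro" → prefix "vi" already present; 2 new (r, o)
  "rorunvi" → prefix "ro" already present; 5 new (r, u, n, v, i)
  "viso" → prefix "vis" already present; 1 new (o)
  "rorundortapa" → prefix "rorun" already present; 7 new (d, o, r, t, a, p, a)
  "rorunsolulu" → prefix "rorun" already present; 6 new (s, o, l, u, l, u)
  "vilurungal" → prefix "vi" already present; 8 new (l, u, r, u, n, g, a, l)
  "ven" → prefix "v" already present; 2 new (e, n)
Total nodes = 8 + 5 + 10 + 2 + 5 + 1 + 7 + 6 + 8 + 2 = 54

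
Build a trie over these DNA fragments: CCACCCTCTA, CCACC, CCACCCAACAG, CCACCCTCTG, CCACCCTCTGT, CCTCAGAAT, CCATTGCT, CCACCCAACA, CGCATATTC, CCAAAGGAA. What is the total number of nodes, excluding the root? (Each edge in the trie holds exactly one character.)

43

Trace insertions, counting only characters that open a new branch:
  "CCACCCTCTA" → 10 new (C, C, A, C, C, C, T, C, T, A)
  "CCACC" → prefix "CCACC" already present; 0 new (none)
  "CCACCCAACAG" → prefix "CCACCC" already present; 5 new (A, A, C, A, G)
  "CCACCCTCTG" → prefix "CCACCCTCT" already present; 1 new (G)
  "CCACCCTCTGT" → prefix "CCACCCTCTG" already present; 1 new (T)
  "CCTCAGAAT" → prefix "CC" already present; 7 new (T, C, A, G, A, A, T)
  "CCATTGCT" → prefix "CCA" already present; 5 new (T, T, G, C, T)
  "CCACCCAACA" → prefix "CCACCCAACA" already present; 0 new (none)
  "CGCATATTC" → prefix "C" already present; 8 new (G, C, A, T, A, T, T, C)
  "CCAAAGGAA" → prefix "CCA" already present; 6 new (A, A, G, G, A, A)
Total nodes = 10 + 0 + 5 + 1 + 1 + 7 + 5 + 0 + 8 + 6 = 43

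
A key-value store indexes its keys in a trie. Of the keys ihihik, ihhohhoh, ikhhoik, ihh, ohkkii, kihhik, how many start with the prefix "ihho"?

1

Traverse to the node for "ihho", then collect every word in that subtree.
Words under "ihho": ihhohhoh
Count: 1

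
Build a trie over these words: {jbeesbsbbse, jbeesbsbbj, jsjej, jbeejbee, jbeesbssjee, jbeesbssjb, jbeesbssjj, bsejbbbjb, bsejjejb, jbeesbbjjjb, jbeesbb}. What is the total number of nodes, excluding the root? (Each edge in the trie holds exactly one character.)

44

Insert word by word; a character creates a node only if that edge doesn't already exist:
  "jbeesbsbbse" → 11 new (j, b, e, e, s, b, s, b, b, s, e)
  "jbeesbsbbj" → prefix "jbeesbsbb" already present; 1 new (j)
  "jsjej" → prefix "j" already present; 4 new (s, j, e, j)
  "jbeejbee" → prefix "jbee" already present; 4 new (j, b, e, e)
  "jbeesbssjee" → prefix "jbeesbs" already present; 4 new (s, j, e, e)
  "jbeesbssjb" → prefix "jbeesbssj" already present; 1 new (b)
  "jbeesbssjj" → prefix "jbeesbssj" already present; 1 new (j)
  "bsejbbbjb" → 9 new (b, s, e, j, b, b, b, j, b)
  "bsejjejb" → prefix "bsej" already present; 4 new (j, e, j, b)
  "jbeesbbjjjb" → prefix "jbeesb" already present; 5 new (b, j, j, j, b)
  "jbeesbb" → prefix "jbeesbb" already present; 0 new (none)
Total nodes = 11 + 1 + 4 + 4 + 4 + 1 + 1 + 9 + 4 + 5 + 0 = 44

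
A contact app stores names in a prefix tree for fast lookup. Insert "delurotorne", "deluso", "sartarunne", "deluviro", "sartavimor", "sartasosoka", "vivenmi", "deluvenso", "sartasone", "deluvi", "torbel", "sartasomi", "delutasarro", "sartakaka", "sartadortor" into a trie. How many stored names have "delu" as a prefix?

6

Traverse to the node for "delu", then collect every word in that subtree.
Words under "delu": delurotorne, deluso, delutasarro, deluvenso, deluvi, deluviro
Count: 6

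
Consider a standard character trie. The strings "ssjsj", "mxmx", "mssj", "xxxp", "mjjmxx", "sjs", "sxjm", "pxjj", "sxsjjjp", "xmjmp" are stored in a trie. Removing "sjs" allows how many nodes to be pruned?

2

After clearing the end-marker at "sjs", prune upward until reaching a node still needed by another word.
The suffix "js" (2 nodes) is used only by "sjs"; the node for "s" still has the child "s", so pruning stops there.
Nodes removed: 2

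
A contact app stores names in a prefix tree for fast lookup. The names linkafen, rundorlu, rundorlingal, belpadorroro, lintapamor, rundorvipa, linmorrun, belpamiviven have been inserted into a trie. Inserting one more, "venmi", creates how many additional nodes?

"venmi" shares no prefix with any stored word, so all 5 characters open new nodes.
5 − 0 = 5 new nodes.

5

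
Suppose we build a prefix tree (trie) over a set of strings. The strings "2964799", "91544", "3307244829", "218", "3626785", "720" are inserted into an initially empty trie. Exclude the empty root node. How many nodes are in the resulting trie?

33

Insert word by word; a character creates a node only if that edge doesn't already exist:
  "2964799" → 7 new (2, 9, 6, 4, 7, 9, 9)
  "91544" → 5 new (9, 1, 5, 4, 4)
  "3307244829" → 10 new (3, 3, 0, 7, 2, 4, 4, 8, 2, 9)
  "218" → prefix "2" already present; 2 new (1, 8)
  "3626785" → prefix "3" already present; 6 new (6, 2, 6, 7, 8, 5)
  "720" → 3 new (7, 2, 0)
Total nodes = 7 + 5 + 10 + 2 + 6 + 3 = 33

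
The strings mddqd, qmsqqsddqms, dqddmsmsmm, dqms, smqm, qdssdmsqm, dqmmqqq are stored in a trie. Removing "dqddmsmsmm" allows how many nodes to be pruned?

8

After clearing the end-marker at "dqddmsmsmm", prune upward until reaching a node still needed by another word.
The suffix "ddmsmsmm" (8 nodes) is used only by "dqddmsmsmm"; the node for "dq" still has the child "m", so pruning stops there.
Nodes removed: 8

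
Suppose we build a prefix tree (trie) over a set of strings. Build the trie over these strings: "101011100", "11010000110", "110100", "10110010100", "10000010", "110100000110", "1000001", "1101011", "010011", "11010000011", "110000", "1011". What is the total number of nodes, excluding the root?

48

Trace insertions, counting only characters that open a new branch:
  "101011100" → 9 new (1, 0, 1, 0, 1, 1, 1, 0, 0)
  "11010000110" → prefix "1" already present; 10 new (1, 0, 1, 0, 0, 0, 0, 1, 1, 0)
  "110100" → prefix "110100" already present; 0 new (none)
  "10110010100" → prefix "101" already present; 8 new (1, 0, 0, 1, 0, 1, 0, 0)
  "10000010" → prefix "10" already present; 6 new (0, 0, 0, 0, 1, 0)
  "110100000110" → prefix "11010000" already present; 4 new (0, 1, 1, 0)
  "1000001" → prefix "1000001" already present; 0 new (none)
  "1101011" → prefix "11010" already present; 2 new (1, 1)
  "010011" → 6 new (0, 1, 0, 0, 1, 1)
  "11010000011" → prefix "11010000011" already present; 0 new (none)
  "110000" → prefix "110" already present; 3 new (0, 0, 0)
  "1011" → prefix "1011" already present; 0 new (none)
Total nodes = 9 + 10 + 0 + 8 + 6 + 4 + 0 + 2 + 6 + 0 + 3 + 0 = 48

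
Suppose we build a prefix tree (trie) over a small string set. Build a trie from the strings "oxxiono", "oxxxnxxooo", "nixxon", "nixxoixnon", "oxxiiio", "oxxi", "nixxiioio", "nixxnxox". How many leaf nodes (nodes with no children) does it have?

7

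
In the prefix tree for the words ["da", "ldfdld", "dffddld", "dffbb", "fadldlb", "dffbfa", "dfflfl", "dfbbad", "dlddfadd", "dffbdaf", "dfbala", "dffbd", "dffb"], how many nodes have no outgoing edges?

11

A leaf is a node with no children — equivalently, the end of a word that is not a proper prefix of any other stored word.
Those words: "da", "dfbala", "dfbbad", "dffbb", "dffbdaf", "dffbfa", "dffddld", "dfflfl", "dlddfadd", "fadldlb", "ldfdld"
Leaf count: 11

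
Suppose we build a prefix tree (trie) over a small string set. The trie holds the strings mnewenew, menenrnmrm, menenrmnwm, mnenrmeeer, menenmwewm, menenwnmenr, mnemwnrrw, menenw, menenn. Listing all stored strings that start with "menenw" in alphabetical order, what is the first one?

menenw

DFS of the "menenw" subtree visits, in order: "menenw", "menenwnmenr"
Position 1: menenw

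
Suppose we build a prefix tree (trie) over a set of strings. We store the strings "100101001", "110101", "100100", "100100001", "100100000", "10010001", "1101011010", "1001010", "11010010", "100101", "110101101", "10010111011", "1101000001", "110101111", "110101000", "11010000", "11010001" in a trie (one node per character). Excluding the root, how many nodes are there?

42

Count nodes per top-level branch (shared prefixes stored once):
  '1'-branch (100100, 100100000, 100100001, 10010001, 100101, 1001010, 100101001, 10010111011, 11010000, 1101000001, 11010001, 11010010, 110101, 110101000, 110101101, 1101011010, 110101111): 42 nodes
Sum: 42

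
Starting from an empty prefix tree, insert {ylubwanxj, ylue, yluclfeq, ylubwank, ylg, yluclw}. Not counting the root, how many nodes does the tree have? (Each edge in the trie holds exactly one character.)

18

Insert word by word; a character creates a node only if that edge doesn't already exist:
  "ylubwanxj" → 9 new (y, l, u, b, w, a, n, x, j)
  "ylue" → prefix "ylu" already present; 1 new (e)
  "yluclfeq" → prefix "ylu" already present; 5 new (c, l, f, e, q)
  "ylubwank" → prefix "ylubwan" already present; 1 new (k)
  "ylg" → prefix "yl" already present; 1 new (g)
  "yluclw" → prefix "ylucl" already present; 1 new (w)
Total nodes = 9 + 1 + 5 + 1 + 1 + 1 = 18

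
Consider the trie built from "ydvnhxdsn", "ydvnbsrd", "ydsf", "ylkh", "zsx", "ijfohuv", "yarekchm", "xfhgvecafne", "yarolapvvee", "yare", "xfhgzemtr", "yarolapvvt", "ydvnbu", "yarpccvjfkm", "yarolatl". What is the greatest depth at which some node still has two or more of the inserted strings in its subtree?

Equivalently: take the maximum, over all pairs, of their longest common prefix length.
"yarolapvvee" and "yarolapvvt" agree on "yarolapvv" (9 characters) before diverging; nothing deeper is shared.
Longest shared-prefix length: 9

9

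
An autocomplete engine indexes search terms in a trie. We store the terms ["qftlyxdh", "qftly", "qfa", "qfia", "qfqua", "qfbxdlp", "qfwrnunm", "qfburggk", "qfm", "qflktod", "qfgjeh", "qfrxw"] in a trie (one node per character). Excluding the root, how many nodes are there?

For each word, the new-node count is its length minus the longest prefix already in the trie:
  "qftlyxdh" → 8 new (q, f, t, l, y, x, d, h)
  "qftly" → prefix "qftly" already present; 0 new (none)
  "qfa" → prefix "qf" already present; 1 new (a)
  "qfia" → prefix "qf" already present; 2 new (i, a)
  "qfqua" → prefix "qf" already present; 3 new (q, u, a)
  "qfbxdlp" → prefix "qf" already present; 5 new (b, x, d, l, p)
  "qfwrnunm" → prefix "qf" already present; 6 new (w, r, n, u, n, m)
  "qfburggk" → prefix "qfb" already present; 5 new (u, r, g, g, k)
  "qfm" → prefix "qf" already present; 1 new (m)
  "qflktod" → prefix "qf" already present; 5 new (l, k, t, o, d)
  "qfgjeh" → prefix "qf" already present; 4 new (g, j, e, h)
  "qfrxw" → prefix "qf" already present; 3 new (r, x, w)
Total nodes = 8 + 0 + 1 + 2 + 3 + 5 + 6 + 5 + 1 + 5 + 4 + 3 = 43

43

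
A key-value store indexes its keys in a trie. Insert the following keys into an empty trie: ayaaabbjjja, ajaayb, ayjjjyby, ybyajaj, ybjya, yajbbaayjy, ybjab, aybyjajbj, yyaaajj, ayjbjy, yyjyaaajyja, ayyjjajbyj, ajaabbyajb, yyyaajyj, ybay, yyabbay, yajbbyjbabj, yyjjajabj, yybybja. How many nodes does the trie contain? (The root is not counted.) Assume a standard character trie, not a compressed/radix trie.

111

For each word, the new-node count is its length minus the longest prefix already in the trie:
  "ayaaabbjjja" → 11 new (a, y, a, a, a, b, b, j, j, j, a)
  "ajaayb" → prefix "a" already present; 5 new (j, a, a, y, b)
  "ayjjjyby" → prefix "ay" already present; 6 new (j, j, j, y, b, y)
  "ybyajaj" → 7 new (y, b, y, a, j, a, j)
  "ybjya" → prefix "yb" already present; 3 new (j, y, a)
  "yajbbaayjy" → prefix "y" already present; 9 new (a, j, b, b, a, a, y, j, y)
  "ybjab" → prefix "ybj" already present; 2 new (a, b)
  "aybyjajbj" → prefix "ay" already present; 7 new (b, y, j, a, j, b, j)
  "yyaaajj" → prefix "y" already present; 6 new (y, a, a, a, j, j)
  "ayjbjy" → prefix "ayj" already present; 3 new (b, j, y)
  "yyjyaaajyja" → prefix "yy" already present; 9 new (j, y, a, a, a, j, y, j, a)
  "ayyjjajbyj" → prefix "ay" already present; 8 new (y, j, j, a, j, b, y, j)
  "ajaabbyajb" → prefix "ajaa" already present; 6 new (b, b, y, a, j, b)
  "yyyaajyj" → prefix "yy" already present; 6 new (y, a, a, j, y, j)
  "ybay" → prefix "yb" already present; 2 new (a, y)
  "yyabbay" → prefix "yya" already present; 4 new (b, b, a, y)
  "yajbbyjbabj" → prefix "yajbb" already present; 6 new (y, j, b, a, b, j)
  "yyjjajabj" → prefix "yyj" already present; 6 new (j, a, j, a, b, j)
  "yybybja" → prefix "yy" already present; 5 new (b, y, b, j, a)
Total nodes = 11 + 5 + 6 + 7 + 3 + 9 + 2 + 7 + 6 + 3 + 9 + 8 + 6 + 6 + 2 + 4 + 6 + 6 + 5 = 111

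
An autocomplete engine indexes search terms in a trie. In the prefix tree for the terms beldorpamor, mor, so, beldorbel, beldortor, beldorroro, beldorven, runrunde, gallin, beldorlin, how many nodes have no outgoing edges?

10

Leaves are exactly the stored words that no other stored word extends.
Those words: "beldorbel", "beldorlin", "beldorpamor", "beldorroro", "beldortor", "beldorven", "gallin", "mor", "runrunde", "so"
Leaf count: 10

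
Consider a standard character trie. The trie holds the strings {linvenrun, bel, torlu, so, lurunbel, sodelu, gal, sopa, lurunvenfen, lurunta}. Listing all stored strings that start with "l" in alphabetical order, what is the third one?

DFS of the "l" subtree visits, in order: "linvenrun", "lurunbel", "lurunta", "lurunvenfen"
Position 3: lurunta

lurunta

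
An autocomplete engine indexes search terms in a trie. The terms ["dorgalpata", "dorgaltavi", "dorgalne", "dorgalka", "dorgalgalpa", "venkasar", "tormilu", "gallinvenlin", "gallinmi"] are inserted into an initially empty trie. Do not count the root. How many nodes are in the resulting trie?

52

Insert word by word; a character creates a node only if that edge doesn't already exist:
  "dorgalpata" → 10 new (d, o, r, g, a, l, p, a, t, a)
  "dorgaltavi" → prefix "dorgal" already present; 4 new (t, a, v, i)
  "dorgalne" → prefix "dorgal" already present; 2 new (n, e)
  "dorgalka" → prefix "dorgal" already present; 2 new (k, a)
  "dorgalgalpa" → prefix "dorgal" already present; 5 new (g, a, l, p, a)
  "venkasar" → 8 new (v, e, n, k, a, s, a, r)
  "tormilu" → 7 new (t, o, r, m, i, l, u)
  "gallinvenlin" → 12 new (g, a, l, l, i, n, v, e, n, l, i, n)
  "gallinmi" → prefix "gallin" already present; 2 new (m, i)
Total nodes = 10 + 4 + 2 + 2 + 5 + 8 + 7 + 12 + 2 = 52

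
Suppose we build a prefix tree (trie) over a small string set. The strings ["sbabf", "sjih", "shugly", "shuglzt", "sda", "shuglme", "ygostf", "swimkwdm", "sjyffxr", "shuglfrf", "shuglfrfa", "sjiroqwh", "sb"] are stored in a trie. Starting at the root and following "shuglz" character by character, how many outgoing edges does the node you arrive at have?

Walk "shuglz" from the root, arriving at one node.
Characters that immediately follow "shuglz" among the stored strings: {t}.
That node has 1 child edge.

1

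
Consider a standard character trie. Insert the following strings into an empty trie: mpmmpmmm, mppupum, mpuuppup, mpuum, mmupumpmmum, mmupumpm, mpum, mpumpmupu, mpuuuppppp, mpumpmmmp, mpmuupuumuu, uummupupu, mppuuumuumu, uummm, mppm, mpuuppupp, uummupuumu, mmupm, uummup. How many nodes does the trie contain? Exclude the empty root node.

Trace insertions, counting only characters that open a new branch:
  "mpmmpmmm" → 8 new (m, p, m, m, p, m, m, m)
  "mppupum" → prefix "mp" already present; 5 new (p, u, p, u, m)
  "mpuuppup" → prefix "mp" already present; 6 new (u, u, p, p, u, p)
  "mpuum" → prefix "mpuu" already present; 1 new (m)
  "mmupumpmmum" → prefix "m" already present; 10 new (m, u, p, u, m, p, m, m, u, m)
  "mmupumpm" → prefix "mmupumpm" already present; 0 new (none)
  "mpum" → prefix "mpu" already present; 1 new (m)
  "mpumpmupu" → prefix "mpum" already present; 5 new (p, m, u, p, u)
  "mpuuuppppp" → prefix "mpuu" already present; 6 new (u, p, p, p, p, p)
  "mpumpmmmp" → prefix "mpumpm" already present; 3 new (m, m, p)
  "mpmuupuumuu" → prefix "mpm" already present; 8 new (u, u, p, u, u, m, u, u)
  "uummupupu" → 9 new (u, u, m, m, u, p, u, p, u)
  "mppuuumuumu" → prefix "mppu" already present; 7 new (u, u, m, u, u, m, u)
  "uummm" → prefix "uumm" already present; 1 new (m)
  "mppm" → prefix "mpp" already present; 1 new (m)
  "mpuuppupp" → prefix "mpuuppup" already present; 1 new (p)
  "uummupuumu" → prefix "uummupu" already present; 3 new (u, m, u)
  "mmupm" → prefix "mmup" already present; 1 new (m)
  "uummup" → prefix "uummup" already present; 0 new (none)
Total nodes = 8 + 5 + 6 + 1 + 10 + 0 + 1 + 5 + 6 + 3 + 8 + 9 + 7 + 1 + 1 + 1 + 3 + 1 + 0 = 76

76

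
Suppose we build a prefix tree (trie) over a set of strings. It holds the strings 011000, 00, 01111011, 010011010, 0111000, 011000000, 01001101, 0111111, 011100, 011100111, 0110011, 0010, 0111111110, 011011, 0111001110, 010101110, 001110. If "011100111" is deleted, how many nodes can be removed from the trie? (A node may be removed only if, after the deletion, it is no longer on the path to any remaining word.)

After clearing the end-marker at "011100111", prune upward until reaching a node still needed by another word.
Every node on "011100111" is still needed (e.g. by "0111001110"), so nothing is freed.
Nodes removed: 0

0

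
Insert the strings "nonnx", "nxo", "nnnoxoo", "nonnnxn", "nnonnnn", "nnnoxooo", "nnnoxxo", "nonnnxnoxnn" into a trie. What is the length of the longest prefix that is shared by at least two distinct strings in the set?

7

Look for the deepest trie node that still has at least two words in its subtree.
"nnnoxoo" and "nnnoxooo" agree on "nnnoxoo" (7 characters) before diverging; nothing deeper is shared.
Longest shared-prefix length: 7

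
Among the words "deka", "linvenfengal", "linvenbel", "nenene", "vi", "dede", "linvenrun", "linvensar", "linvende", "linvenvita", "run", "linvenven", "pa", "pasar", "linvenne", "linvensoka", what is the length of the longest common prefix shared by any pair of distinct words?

Look for the deepest trie node that still has at least two words in its subtree.
e.g. "linvensar" and "linvensoka" share the prefix "linvens" of length 7; no pair shares a longer one.
Longest shared-prefix length: 7

7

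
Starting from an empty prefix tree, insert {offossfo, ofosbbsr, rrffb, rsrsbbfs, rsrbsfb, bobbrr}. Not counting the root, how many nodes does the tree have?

For each word, the new-node count is its length minus the longest prefix already in the trie:
  "offossfo" → 8 new (o, f, f, o, s, s, f, o)
  "ofosbbsr" → prefix "of" already present; 6 new (o, s, b, b, s, r)
  "rrffb" → 5 new (r, r, f, f, b)
  "rsrsbbfs" → prefix "r" already present; 7 new (s, r, s, b, b, f, s)
  "rsrbsfb" → prefix "rsr" already present; 4 new (b, s, f, b)
  "bobbrr" → 6 new (b, o, b, b, r, r)
Total nodes = 8 + 6 + 5 + 7 + 4 + 6 = 36

36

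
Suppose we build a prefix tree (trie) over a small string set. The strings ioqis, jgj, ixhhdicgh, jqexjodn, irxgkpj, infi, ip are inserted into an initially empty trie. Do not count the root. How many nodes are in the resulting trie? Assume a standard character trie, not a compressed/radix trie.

Count nodes per top-level branch (shared prefixes stored once):
  'i'-branch (infi, ioqis, ip, irxgkpj, ixhhdicgh): 23 nodes
  'j'-branch (jgj, jqexjodn): 10 nodes
Sum: 33

33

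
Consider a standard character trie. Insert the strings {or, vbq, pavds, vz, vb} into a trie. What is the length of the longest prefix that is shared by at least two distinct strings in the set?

The deepest shared node is where two words last agree before diverging.
"vb" and "vbq" agree on "vb" (2 characters) before diverging; nothing deeper is shared.
Longest shared-prefix length: 2

2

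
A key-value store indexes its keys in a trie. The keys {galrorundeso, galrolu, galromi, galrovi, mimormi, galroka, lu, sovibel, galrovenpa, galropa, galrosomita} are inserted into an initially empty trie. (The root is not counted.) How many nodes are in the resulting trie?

For each word, the new-node count is its length minus the longest prefix already in the trie:
  "galrorundeso" → 12 new (g, a, l, r, o, r, u, n, d, e, s, o)
  "galrolu" → prefix "galro" already present; 2 new (l, u)
  "galromi" → prefix "galro" already present; 2 new (m, i)
  "galrovi" → prefix "galro" already present; 2 new (v, i)
  "mimormi" → 7 new (m, i, m, o, r, m, i)
  "galroka" → prefix "galro" already present; 2 new (k, a)
  "lu" → 2 new (l, u)
  "sovibel" → 7 new (s, o, v, i, b, e, l)
  "galrovenpa" → prefix "galrov" already present; 4 new (e, n, p, a)
  "galropa" → prefix "galro" already present; 2 new (p, a)
  "galrosomita" → prefix "galro" already present; 6 new (s, o, m, i, t, a)
Total nodes = 12 + 2 + 2 + 2 + 7 + 2 + 2 + 7 + 4 + 2 + 6 = 48

48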